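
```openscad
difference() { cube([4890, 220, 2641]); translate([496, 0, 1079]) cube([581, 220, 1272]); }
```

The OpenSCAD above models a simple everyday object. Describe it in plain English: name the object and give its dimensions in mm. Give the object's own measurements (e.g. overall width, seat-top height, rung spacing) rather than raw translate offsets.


A wall 4890 mm long (x), 220 mm thick (y), 2641 mm tall, with a rectangular window opening cut through it. The opening is 581 mm wide and 1272 mm tall; its sill is at z = 1079 mm and its near (−x) edge is 496 mm from the wall's −x end. The opening passes through the full wall thickness.


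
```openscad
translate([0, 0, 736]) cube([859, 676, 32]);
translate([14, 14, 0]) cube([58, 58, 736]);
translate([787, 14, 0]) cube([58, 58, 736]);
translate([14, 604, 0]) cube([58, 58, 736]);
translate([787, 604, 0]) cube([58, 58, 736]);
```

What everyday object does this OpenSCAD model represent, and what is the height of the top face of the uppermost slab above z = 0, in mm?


A table. The table height is 768 mm.

A 859×676×32 slab sits at z = 736 on four 58 mm square posts — a table. The top surface is at 736 + 32 = 768 mm.


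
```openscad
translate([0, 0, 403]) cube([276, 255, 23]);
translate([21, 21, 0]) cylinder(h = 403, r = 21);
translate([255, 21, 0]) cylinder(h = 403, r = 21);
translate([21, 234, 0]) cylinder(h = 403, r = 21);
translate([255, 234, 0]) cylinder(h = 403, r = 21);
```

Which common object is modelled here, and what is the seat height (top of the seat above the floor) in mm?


A stool. The seat height is 426 mm.

A 276×255×23 slab at z = 403 on four corner cylinders — a stool. The seat top is 403 + 23 = 426 mm.


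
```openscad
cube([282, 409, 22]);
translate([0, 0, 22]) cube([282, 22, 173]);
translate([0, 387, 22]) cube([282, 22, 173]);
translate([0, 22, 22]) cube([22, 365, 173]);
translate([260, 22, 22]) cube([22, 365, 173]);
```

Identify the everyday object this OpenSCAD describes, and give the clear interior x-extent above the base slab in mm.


An open box. The internal width is 238 mm.

A 282×409 base slab with four walls standing on it — an open box. The base is 282 mm wide and the walls are 22 mm thick, so the internal width is 282 − 2 × 22 = 238 mm.


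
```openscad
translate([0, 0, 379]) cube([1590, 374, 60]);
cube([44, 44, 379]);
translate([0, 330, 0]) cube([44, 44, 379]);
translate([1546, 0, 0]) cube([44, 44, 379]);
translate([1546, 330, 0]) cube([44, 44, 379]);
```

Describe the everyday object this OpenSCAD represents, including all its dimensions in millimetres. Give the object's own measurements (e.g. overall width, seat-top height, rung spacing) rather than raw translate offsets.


A long wooden bench with a 1590 mm (x) × 374 mm (y) seat, 60 mm thick, its top surface 439 mm above the floor. Four 44 mm square legs at the seat corners, flush with the edges, run from z = 0 to the seat underside.


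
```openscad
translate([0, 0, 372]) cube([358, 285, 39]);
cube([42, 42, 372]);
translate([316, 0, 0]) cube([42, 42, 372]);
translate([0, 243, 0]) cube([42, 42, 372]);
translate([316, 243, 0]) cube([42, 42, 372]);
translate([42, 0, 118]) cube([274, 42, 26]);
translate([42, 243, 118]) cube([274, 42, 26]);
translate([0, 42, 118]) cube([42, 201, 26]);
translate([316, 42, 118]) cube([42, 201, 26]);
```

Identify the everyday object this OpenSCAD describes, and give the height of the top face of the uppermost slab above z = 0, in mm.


A stool. The seat height is 411 mm.

A 358×285×39 slab at z = 372 on four corner posts — a stool. The seat top is 372 + 39 = 411 mm.


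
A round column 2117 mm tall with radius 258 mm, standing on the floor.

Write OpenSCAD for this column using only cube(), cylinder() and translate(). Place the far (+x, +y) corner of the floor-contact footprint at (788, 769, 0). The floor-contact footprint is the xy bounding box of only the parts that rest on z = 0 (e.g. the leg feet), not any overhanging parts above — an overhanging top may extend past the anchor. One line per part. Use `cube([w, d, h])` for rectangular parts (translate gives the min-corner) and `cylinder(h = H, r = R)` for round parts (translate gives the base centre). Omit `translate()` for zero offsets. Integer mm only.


translate([530, 511, 0]) cylinder(h = 2117, r = 258);


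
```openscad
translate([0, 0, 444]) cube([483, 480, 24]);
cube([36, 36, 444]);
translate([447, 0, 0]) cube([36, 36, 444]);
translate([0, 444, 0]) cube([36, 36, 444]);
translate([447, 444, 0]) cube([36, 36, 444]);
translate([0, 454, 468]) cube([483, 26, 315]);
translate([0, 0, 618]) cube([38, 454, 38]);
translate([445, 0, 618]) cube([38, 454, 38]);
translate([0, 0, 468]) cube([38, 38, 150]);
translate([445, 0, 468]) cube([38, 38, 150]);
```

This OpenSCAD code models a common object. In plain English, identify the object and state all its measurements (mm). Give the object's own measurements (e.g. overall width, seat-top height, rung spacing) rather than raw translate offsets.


A chair. The seat is a 483×480×24 mm slab with its top at z = 468 mm, on four 36×36 mm corner legs (flush with the seat edges, standing on z = 0). A flat backrest 26 mm thick, 315 mm tall, spans the full seat width and rises from the seat top along its +y edge, rear face flush with the rear of the seat. Two armrests of 38×38 mm section run along each side from the seat's front edge to the front of the backrest, top faces 188 mm above the seat top and outer faces flush with the seat's x-edges; a 38×38 mm post under the front of each armrest stands on the seat at the front corner.


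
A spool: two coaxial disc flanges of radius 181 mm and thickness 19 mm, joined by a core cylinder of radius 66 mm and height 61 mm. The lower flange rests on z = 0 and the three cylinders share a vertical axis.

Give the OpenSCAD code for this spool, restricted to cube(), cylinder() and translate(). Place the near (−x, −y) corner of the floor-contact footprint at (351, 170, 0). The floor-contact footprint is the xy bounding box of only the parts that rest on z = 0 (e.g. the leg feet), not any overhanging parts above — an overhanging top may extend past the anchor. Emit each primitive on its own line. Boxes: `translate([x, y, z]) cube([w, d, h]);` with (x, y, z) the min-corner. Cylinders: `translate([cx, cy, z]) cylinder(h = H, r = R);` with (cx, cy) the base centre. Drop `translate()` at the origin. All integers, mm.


translate([532, 351, 0]) cylinder(h = 19, r = 181);
translate([532, 351, 19]) cylinder(h = 61, r = 66);
translate([532, 351, 80]) cylinder(h = 19, r = 181);


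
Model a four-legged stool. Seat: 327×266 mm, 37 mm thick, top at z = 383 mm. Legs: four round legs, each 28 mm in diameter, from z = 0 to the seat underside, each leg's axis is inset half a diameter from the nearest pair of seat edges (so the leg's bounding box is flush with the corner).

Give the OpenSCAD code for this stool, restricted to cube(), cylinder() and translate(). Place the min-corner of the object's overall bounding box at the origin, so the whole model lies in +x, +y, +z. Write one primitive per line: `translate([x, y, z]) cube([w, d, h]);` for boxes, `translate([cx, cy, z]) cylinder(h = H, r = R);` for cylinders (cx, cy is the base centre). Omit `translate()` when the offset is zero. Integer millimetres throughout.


// leg_h = 383 - 37 = 346
translate([0, 0, 346]) cube([327, 266, 37]);
translate([14, 14, 0]) cylinder(h = 346, r = 14);
translate([313, 14, 0]) cylinder(h = 346, r = 14);
translate([14, 252, 0]) cylinder(h = 346, r = 14);
translate([313, 252, 0]) cylinder(h = 346, r = 14);


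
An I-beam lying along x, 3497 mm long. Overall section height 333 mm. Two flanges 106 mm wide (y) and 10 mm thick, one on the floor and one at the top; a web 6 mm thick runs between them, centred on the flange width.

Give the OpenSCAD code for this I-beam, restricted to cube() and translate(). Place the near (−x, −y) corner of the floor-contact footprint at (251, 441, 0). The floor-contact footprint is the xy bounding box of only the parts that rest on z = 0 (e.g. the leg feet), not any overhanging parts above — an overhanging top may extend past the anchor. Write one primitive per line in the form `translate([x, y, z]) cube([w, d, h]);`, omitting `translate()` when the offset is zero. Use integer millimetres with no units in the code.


translate([251, 441, 0]) cube([3497, 106, 10]);
translate([251, 491, 10]) cube([3497, 6, 313]);
translate([251, 441, 323]) cube([3497, 106, 10]);


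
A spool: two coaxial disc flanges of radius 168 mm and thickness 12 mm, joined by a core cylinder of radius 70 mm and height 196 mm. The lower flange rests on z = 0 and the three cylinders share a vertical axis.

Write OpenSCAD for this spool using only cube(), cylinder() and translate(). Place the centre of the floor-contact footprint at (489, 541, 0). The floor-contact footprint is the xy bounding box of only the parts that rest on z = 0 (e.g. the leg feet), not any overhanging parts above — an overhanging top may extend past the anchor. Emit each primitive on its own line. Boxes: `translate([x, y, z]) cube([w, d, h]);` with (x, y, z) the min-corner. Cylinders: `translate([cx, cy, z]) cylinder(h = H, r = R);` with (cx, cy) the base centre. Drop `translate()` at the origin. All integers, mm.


translate([489, 541, 0]) cylinder(h = 12, r = 168);
translate([489, 541, 12]) cylinder(h = 196, r = 70);
translate([489, 541, 208]) cylinder(h = 12, r = 168);


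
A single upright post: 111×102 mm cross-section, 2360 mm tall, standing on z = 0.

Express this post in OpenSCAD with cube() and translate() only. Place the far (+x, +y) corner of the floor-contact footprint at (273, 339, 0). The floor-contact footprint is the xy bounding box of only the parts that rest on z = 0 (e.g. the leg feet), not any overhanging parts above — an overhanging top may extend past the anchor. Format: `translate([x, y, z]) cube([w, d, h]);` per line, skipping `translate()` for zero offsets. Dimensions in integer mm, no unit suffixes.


translate([162, 237, 0]) cube([111, 102, 2360]);


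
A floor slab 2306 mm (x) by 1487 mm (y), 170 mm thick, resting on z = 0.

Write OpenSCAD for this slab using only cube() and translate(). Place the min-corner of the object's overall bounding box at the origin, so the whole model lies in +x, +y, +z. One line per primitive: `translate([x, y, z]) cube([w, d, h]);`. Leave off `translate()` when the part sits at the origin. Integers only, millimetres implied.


cube([2306, 1487, 170]);


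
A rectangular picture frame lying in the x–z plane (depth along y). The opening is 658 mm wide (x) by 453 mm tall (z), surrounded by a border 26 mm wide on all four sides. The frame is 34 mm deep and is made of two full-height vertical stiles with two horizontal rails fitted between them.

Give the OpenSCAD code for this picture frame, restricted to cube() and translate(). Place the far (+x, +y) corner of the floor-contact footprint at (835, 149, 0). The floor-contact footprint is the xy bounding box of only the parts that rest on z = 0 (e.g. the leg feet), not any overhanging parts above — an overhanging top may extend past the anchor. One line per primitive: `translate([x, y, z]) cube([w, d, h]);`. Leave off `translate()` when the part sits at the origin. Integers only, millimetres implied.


translate([125, 115, 0]) cube([26, 34, 505]);
translate([809, 115, 0]) cube([26, 34, 505]);
translate([151, 115, 0]) cube([658, 34, 26]);
translate([151, 115, 479]) cube([658, 34, 26]);


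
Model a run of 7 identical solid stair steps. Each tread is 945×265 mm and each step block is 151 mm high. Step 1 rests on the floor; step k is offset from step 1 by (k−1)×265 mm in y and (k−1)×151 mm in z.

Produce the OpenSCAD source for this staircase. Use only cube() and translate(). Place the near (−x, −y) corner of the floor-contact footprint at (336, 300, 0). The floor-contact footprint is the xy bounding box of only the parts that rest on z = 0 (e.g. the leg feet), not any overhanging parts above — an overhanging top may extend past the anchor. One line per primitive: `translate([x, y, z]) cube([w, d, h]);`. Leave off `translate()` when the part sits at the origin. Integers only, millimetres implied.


translate([336, 300, 0]) cube([945, 265, 151]);
translate([336, 565, 151]) cube([945, 265, 151]);
translate([336, 830, 302]) cube([945, 265, 151]);
translate([336, 1095, 453]) cube([945, 265, 151]);
translate([336, 1360, 604]) cube([945, 265, 151]);
translate([336, 1625, 755]) cube([945, 265, 151]);
translate([336, 1890, 906]) cube([945, 265, 151]);


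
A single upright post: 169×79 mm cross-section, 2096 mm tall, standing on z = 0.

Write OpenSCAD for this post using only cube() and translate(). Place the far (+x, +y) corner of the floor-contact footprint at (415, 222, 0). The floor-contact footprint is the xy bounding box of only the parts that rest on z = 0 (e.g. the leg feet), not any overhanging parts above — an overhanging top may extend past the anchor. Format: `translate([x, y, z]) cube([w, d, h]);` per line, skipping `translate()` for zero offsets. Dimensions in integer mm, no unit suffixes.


translate([246, 143, 0]) cube([169, 79, 2096]);


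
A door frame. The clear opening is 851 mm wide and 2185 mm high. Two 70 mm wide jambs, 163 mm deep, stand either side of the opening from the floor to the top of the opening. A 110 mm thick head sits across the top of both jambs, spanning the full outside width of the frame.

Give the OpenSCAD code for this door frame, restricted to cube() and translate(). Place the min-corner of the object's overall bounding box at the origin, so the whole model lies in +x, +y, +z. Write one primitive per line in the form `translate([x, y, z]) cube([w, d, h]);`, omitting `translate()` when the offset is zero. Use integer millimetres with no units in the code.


cube([70, 163, 2185]);
translate([921, 0, 0]) cube([70, 163, 2185]);
translate([0, 0, 2185]) cube([991, 163, 110]);


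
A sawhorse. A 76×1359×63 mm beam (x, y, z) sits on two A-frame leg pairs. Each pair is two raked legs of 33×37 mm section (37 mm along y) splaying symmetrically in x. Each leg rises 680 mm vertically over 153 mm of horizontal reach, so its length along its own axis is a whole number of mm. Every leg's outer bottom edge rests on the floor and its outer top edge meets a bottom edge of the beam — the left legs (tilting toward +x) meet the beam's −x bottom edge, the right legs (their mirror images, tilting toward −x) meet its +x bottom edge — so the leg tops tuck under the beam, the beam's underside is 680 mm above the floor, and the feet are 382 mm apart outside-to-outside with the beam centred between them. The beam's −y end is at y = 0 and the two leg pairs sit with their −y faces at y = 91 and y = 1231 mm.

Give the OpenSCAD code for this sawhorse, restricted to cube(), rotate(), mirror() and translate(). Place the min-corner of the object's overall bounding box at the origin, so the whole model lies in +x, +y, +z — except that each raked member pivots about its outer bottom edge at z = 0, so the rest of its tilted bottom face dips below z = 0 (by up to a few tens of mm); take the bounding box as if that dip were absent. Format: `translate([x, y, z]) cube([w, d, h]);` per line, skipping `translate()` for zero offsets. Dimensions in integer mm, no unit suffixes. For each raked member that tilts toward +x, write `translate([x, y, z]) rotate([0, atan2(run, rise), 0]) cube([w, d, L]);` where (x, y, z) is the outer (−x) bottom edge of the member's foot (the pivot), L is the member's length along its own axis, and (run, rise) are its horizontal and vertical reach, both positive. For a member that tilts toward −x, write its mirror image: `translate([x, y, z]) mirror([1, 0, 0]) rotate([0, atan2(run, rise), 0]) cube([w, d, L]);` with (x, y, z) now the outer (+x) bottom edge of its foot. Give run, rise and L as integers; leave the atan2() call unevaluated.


translate([153, 0, 680]) cube([76, 1359, 63]);
translate([0, 91, 0]) rotate([0, atan2(153, 680), 0]) cube([33, 37, 697]);
translate([382, 91, 0]) mirror([1, 0, 0]) rotate([0, atan2(153, 680), 0]) cube([33, 37, 697]);
translate([0, 1231, 0]) rotate([0, atan2(153, 680), 0]) cube([33, 37, 697]);
translate([382, 1231, 0]) mirror([1, 0, 0]) rotate([0, atan2(153, 680), 0]) cube([33, 37, 697]);


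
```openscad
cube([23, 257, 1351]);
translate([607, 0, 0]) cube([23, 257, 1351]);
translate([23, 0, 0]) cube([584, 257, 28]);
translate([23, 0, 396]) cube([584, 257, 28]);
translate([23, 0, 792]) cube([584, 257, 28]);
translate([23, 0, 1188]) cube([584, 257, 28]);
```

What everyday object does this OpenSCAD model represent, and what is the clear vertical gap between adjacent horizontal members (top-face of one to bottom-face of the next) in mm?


A bookshelf. The clear shelf gap is 368 mm.

Two tall side panels with 4 horizontal boards between them — a bookshelf. The first two shelf undersides are at z = 0 and z = 396; with shelf thickness 28, the clear gap is 396 − 0 − 28 = 368 mm.


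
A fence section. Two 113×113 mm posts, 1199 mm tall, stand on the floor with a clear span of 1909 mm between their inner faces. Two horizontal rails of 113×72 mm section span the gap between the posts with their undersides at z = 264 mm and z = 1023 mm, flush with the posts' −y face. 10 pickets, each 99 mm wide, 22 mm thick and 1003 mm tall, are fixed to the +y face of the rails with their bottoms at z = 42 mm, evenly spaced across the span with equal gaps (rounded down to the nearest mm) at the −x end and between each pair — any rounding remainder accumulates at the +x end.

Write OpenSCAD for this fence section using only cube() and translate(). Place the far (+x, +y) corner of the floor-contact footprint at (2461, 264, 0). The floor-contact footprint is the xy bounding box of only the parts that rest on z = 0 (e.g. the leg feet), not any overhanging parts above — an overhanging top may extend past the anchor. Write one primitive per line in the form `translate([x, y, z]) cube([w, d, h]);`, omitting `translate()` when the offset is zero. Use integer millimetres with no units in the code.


translate([326, 151, 0]) cube([113, 113, 1199]);
translate([2348, 151, 0]) cube([113, 113, 1199]);
translate([439, 151, 264]) cube([1909, 113, 72]);
translate([439, 151, 1023]) cube([1909, 113, 72]);
translate([522, 264, 42]) cube([99, 22, 1003]);
translate([704, 264, 42]) cube([99, 22, 1003]);
translate([886, 264, 42]) cube([99, 22, 1003]);
translate([1068, 264, 42]) cube([99, 22, 1003]);
translate([1250, 264, 42]) cube([99, 22, 1003]);
translate([1432, 264, 42]) cube([99, 22, 1003]);
translate([1614, 264, 42]) cube([99, 22, 1003]);
translate([1796, 264, 42]) cube([99, 22, 1003]);
translate([1978, 264, 42]) cube([99, 22, 1003]);
translate([2160, 264, 42]) cube([99, 22, 1003]);


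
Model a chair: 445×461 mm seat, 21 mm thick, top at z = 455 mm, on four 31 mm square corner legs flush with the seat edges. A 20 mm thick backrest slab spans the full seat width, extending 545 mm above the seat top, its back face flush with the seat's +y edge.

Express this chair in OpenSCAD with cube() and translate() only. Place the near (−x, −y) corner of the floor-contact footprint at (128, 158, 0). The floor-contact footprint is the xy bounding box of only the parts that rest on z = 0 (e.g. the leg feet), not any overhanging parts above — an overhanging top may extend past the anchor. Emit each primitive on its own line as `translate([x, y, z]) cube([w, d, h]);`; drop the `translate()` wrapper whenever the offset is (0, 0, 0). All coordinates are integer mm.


translate([128, 158, 434]) cube([445, 461, 21]);
translate([128, 158, 0]) cube([31, 31, 434]);
translate([542, 158, 0]) cube([31, 31, 434]);
translate([128, 588, 0]) cube([31, 31, 434]);
translate([542, 588, 0]) cube([31, 31, 434]);
translate([128, 599, 455]) cube([445, 20, 545]);


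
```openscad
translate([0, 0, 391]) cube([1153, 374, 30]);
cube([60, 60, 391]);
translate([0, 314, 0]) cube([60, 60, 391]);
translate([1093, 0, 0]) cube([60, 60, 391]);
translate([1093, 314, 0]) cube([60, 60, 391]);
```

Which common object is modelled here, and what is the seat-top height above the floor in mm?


A bench. The seat-top height is 421 mm.

A long slab on four corner posts — a bench. The slab sits at z = 391 with thickness 30, so the top is 391 + 30 = 421 mm.


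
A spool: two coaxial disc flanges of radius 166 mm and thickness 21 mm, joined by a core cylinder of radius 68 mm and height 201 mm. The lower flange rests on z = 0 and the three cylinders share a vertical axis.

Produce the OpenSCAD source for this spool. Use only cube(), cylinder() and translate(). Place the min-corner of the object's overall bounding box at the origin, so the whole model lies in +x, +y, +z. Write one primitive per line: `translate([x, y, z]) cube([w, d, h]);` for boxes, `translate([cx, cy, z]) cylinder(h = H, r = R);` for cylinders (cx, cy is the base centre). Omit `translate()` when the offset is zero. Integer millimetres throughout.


translate([166, 166, 0]) cylinder(h = 21, r = 166);
translate([166, 166, 21]) cylinder(h = 201, r = 68);
translate([166, 166, 222]) cylinder(h = 21, r = 166);


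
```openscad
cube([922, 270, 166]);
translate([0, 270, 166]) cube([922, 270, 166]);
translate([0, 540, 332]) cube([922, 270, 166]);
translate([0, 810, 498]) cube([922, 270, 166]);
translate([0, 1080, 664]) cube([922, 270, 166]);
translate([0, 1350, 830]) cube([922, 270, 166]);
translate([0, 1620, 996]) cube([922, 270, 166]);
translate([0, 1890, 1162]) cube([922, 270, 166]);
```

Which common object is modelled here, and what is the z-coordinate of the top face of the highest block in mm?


A staircase. The total rise is 1328 mm.

8 identical blocks, each offset up and back from the previous — a staircase. Each step is 166 mm tall and there are 8 of them, so the total rise is 8 × 166 = 1328 mm.


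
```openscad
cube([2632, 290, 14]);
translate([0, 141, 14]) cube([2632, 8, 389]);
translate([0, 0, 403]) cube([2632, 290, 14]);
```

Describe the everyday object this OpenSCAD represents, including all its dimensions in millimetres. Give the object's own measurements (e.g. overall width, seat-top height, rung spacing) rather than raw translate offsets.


An I-beam lying along x, 2632 mm long. Overall section height 417 mm. Two flanges 290 mm wide (y) and 14 mm thick, one on the floor and one at the top; a web 8 mm thick runs between them, centred on the flange width.


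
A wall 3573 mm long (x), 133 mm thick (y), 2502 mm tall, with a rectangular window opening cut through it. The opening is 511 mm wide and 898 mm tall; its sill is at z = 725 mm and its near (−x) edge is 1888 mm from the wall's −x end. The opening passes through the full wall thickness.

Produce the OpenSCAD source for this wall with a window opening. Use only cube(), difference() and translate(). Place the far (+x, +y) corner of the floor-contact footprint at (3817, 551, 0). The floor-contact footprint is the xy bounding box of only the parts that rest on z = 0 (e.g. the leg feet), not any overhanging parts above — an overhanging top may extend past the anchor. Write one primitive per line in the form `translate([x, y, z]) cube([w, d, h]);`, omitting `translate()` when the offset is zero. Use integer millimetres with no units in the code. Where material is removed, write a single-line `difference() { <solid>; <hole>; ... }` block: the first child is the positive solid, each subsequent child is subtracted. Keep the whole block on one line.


difference() { translate([244, 418, 0]) cube([3573, 133, 2502]); translate([2132, 418, 725]) cube([511, 133, 898]); }


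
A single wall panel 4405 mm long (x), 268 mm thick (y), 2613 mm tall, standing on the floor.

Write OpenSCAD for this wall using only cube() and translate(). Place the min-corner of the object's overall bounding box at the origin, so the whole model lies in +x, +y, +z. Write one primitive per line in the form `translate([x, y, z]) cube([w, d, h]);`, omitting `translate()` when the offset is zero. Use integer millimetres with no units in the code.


cube([4405, 268, 2613]);


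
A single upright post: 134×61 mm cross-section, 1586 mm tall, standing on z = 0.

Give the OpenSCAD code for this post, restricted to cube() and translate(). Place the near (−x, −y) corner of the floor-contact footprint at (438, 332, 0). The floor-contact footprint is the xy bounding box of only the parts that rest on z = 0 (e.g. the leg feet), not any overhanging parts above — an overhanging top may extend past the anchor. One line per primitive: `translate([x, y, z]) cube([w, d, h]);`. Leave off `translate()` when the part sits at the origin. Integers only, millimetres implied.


translate([438, 332, 0]) cube([134, 61, 1586]);


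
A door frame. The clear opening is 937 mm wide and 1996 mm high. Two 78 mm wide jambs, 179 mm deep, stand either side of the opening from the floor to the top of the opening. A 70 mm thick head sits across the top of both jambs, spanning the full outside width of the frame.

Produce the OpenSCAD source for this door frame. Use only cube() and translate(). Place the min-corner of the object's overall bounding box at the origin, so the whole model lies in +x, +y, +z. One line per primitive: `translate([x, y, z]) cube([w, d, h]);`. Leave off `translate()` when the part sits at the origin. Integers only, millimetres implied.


cube([78, 179, 1996]);
translate([1015, 0, 0]) cube([78, 179, 1996]);
translate([0, 0, 1996]) cube([1093, 179, 70]);


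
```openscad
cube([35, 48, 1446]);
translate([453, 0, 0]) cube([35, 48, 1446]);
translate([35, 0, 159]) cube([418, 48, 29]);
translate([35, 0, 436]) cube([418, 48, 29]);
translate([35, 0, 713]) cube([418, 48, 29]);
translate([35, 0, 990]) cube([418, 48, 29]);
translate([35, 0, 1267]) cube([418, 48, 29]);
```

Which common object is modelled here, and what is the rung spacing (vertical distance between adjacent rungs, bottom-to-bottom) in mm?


A ladder. The rung spacing is 277 mm.

Two tall 35×48 posts with 5 short bars between them — a ladder. Adjacent rungs sit at z = 159 and z = 436, so the spacing is 436 − 159 = 277 mm.


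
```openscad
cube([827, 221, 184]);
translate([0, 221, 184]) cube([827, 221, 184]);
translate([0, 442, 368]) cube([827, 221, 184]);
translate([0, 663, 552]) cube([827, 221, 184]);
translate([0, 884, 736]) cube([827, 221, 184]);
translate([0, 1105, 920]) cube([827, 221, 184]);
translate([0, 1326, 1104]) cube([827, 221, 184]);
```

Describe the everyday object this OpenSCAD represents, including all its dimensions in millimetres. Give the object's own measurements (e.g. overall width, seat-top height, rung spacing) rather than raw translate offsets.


A straight staircase of 7 solid steps. Each step is 827 mm wide (x), 221 mm deep (y, the going) and 184 mm tall (the rise). The first step rests on the floor; each subsequent step sits one going further in +y and one rise higher in +z, directly behind and above the previous step with no overlap.


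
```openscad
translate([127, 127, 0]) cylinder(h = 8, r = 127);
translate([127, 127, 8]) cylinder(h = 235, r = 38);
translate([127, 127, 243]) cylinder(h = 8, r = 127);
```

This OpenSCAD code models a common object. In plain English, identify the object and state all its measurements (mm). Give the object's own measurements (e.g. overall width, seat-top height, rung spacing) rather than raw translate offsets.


A spool: two coaxial disc flanges of radius 127 mm and thickness 8 mm, joined by a core cylinder of radius 38 mm and height 235 mm. The lower flange rests on z = 0 and the three cylinders share a vertical axis.


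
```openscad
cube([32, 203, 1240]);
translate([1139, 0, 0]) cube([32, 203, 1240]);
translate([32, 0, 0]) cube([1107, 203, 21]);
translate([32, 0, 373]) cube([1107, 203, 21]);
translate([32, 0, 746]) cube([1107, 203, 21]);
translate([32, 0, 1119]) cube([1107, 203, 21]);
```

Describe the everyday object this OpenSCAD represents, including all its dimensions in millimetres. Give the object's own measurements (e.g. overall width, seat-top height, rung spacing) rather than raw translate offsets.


An open bookshelf. Two side panels, each 32 mm thick, 203 mm deep and 1240 mm tall, stand 1171 mm apart (outside-to-outside). Between them sit 4 shelves, each 21 mm thick and 203 mm deep, spanning the full gap between the sides. The bottom shelf rests on the floor (its underside at z = 0) and the clear gap between one shelf's top and the next shelf's underside is 352 mm.


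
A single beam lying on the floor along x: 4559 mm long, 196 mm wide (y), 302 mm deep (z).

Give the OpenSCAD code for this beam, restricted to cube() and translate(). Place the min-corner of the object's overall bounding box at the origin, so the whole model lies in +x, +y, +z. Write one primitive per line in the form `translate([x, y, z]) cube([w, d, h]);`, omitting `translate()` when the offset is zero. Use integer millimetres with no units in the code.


cube([4559, 196, 302]);


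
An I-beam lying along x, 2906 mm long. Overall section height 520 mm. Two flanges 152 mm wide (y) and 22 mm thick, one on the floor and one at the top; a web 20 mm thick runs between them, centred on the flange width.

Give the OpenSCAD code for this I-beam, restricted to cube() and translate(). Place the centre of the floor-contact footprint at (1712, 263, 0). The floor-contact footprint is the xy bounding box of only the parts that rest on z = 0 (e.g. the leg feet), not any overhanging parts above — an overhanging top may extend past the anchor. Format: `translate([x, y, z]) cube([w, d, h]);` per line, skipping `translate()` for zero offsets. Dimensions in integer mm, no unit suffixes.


translate([259, 187, 0]) cube([2906, 152, 22]);
translate([259, 253, 22]) cube([2906, 20, 476]);
translate([259, 187, 498]) cube([2906, 152, 22]);


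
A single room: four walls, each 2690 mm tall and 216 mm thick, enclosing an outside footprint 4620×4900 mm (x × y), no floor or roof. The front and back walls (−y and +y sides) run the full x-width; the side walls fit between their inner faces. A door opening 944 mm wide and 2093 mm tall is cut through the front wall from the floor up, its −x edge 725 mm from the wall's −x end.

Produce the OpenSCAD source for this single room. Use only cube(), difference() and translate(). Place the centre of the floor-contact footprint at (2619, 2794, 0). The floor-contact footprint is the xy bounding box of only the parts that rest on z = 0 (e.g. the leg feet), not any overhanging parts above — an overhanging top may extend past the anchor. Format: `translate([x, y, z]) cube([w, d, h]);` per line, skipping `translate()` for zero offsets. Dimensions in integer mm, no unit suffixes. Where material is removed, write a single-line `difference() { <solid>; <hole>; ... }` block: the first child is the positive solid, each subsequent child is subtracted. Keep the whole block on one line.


difference() { translate([309, 344, 0]) cube([4620, 216, 2690]); translate([1034, 344, 0]) cube([944, 216, 2093]); }
translate([309, 5028, 0]) cube([4620, 216, 2690]);
translate([309, 560, 0]) cube([216, 4468, 2690]);
translate([4713, 560, 0]) cube([216, 4468, 2690]);


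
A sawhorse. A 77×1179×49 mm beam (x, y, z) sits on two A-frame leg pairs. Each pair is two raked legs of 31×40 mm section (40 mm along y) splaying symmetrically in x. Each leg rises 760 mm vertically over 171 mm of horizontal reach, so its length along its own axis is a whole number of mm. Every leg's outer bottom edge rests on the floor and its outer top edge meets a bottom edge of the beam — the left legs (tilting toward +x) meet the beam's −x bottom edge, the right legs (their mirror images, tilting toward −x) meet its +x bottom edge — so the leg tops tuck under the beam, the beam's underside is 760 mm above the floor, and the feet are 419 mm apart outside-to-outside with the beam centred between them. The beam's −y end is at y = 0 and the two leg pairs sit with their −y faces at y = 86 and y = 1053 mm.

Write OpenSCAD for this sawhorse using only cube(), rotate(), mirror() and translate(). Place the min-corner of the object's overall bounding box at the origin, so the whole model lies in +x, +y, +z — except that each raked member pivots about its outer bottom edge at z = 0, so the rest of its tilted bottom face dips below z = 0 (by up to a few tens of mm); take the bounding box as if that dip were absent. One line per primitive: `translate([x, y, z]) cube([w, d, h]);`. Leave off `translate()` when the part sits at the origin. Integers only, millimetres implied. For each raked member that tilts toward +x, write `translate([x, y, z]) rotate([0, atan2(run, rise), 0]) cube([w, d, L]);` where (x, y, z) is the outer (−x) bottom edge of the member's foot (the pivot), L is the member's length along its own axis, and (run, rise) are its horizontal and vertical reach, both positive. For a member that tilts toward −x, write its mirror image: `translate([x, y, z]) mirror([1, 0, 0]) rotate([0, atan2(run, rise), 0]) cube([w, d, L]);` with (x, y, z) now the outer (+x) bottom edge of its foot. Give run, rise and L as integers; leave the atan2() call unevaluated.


// leg length = √(171² + 760²) = 779
// right-leg outer foot x = 2·171 + 77 = 419
// beam min-corner = (171, 0, 760)
translate([171, 0, 760]) cube([77, 1179, 49]);
translate([0, 86, 0]) rotate([0, atan2(171, 760), 0]) cube([31, 40, 779]);
translate([419, 86, 0]) mirror([1, 0, 0]) rotate([0, atan2(171, 760), 0]) cube([31, 40, 779]);
translate([0, 1053, 0]) rotate([0, atan2(171, 760), 0]) cube([31, 40, 779]);
translate([419, 1053, 0]) mirror([1, 0, 0]) rotate([0, atan2(171, 760), 0]) cube([31, 40, 779]);


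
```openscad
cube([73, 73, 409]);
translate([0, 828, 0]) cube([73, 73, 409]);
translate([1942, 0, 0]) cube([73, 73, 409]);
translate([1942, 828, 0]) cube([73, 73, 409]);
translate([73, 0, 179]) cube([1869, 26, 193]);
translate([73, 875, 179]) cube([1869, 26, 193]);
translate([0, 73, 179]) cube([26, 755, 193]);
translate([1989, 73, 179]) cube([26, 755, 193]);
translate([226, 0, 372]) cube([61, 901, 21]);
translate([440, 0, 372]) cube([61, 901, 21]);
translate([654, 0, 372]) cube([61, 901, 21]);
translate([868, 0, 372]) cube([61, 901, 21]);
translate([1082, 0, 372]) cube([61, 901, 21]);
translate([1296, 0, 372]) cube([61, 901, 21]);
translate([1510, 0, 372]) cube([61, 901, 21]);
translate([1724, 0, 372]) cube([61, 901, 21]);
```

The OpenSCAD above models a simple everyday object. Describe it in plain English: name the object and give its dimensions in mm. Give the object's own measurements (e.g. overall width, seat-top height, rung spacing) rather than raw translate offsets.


A bed frame 2015 mm long (x) by 901 mm wide (y). Four 73×73 mm corner posts, 409 mm tall, at the corners of the footprint. Four rails of 26 mm thickness and 193 mm height run between adjacent posts with their undersides at z = 179 mm, their outer faces flush with the outside of the frame (the two x-running rails run between the posts' inner faces; the two y-running rails run between the posts' inner faces). 8 slats, each 61 mm wide (x) and 21 mm thick, lie across the top of the two x-running rails, running the full 901 mm width of the frame in y; along x they sit between the end posts with a 153 mm gap after the −x posts and between neighbouring slats, leaving 157 mm before the +x posts.


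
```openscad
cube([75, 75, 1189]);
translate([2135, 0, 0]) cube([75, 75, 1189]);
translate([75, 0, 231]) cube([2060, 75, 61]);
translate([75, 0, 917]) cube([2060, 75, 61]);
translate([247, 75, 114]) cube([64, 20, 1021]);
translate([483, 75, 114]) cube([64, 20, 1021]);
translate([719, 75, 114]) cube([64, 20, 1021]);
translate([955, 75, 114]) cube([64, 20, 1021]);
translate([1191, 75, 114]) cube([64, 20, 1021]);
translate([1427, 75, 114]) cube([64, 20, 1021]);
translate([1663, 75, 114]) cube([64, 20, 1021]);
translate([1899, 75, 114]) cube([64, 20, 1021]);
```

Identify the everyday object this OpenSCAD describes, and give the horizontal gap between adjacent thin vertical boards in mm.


A fence section. The picket gap is 172 mm.

Two posts, two rails, 8 pickets — a fence section. Span 2060 mm holds 8 pickets of 64 mm with 9 equal gaps: ⌊(2060 − 8·64) / 9⌋ = 172 mm.


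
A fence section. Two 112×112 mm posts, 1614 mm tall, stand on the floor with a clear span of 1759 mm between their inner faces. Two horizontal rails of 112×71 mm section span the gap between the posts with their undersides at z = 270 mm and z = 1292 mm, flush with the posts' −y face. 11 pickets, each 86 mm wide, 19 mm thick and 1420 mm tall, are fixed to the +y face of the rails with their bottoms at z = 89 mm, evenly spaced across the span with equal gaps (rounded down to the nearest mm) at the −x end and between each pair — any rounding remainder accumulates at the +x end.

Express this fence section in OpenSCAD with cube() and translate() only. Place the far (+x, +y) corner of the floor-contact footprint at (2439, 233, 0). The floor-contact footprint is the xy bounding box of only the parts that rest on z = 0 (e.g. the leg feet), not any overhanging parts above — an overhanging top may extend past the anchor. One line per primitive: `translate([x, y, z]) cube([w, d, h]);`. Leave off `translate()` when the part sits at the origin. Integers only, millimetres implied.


translate([456, 121, 0]) cube([112, 112, 1614]);
translate([2327, 121, 0]) cube([112, 112, 1614]);
translate([568, 121, 270]) cube([1759, 112, 71]);
translate([568, 121, 1292]) cube([1759, 112, 71]);
translate([635, 233, 89]) cube([86, 19, 1420]);
translate([788, 233, 89]) cube([86, 19, 1420]);
translate([941, 233, 89]) cube([86, 19, 1420]);
translate([1094, 233, 89]) cube([86, 19, 1420]);
translate([1247, 233, 89]) cube([86, 19, 1420]);
translate([1400, 233, 89]) cube([86, 19, 1420]);
translate([1553, 233, 89]) cube([86, 19, 1420]);
translate([1706, 233, 89]) cube([86, 19, 1420]);
translate([1859, 233, 89]) cube([86, 19, 1420]);
translate([2012, 233, 89]) cube([86, 19, 1420]);
translate([2165, 233, 89]) cube([86, 19, 1420]);


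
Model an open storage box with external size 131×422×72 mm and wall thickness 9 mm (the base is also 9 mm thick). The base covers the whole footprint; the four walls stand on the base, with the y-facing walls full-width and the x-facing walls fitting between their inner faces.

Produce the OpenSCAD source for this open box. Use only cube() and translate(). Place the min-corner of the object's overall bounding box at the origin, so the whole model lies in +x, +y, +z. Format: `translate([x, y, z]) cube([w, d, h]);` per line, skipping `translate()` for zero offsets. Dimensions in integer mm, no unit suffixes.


cube([131, 422, 9]);
translate([0, 0, 9]) cube([131, 9, 63]);
translate([0, 413, 9]) cube([131, 9, 63]);
translate([0, 9, 9]) cube([9, 404, 63]);
translate([122, 9, 9]) cube([9, 404, 63]);


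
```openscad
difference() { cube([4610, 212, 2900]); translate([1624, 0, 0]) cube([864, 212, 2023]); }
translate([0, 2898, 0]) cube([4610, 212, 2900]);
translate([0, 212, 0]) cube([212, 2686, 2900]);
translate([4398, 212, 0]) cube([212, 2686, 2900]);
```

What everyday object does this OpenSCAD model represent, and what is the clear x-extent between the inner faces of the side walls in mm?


A single room. The interior width is 4186 mm.

Four walls enclosing a rectangle with a door in the front wall — a room. Outside width 4610 minus two 212 mm walls gives 4186 mm.


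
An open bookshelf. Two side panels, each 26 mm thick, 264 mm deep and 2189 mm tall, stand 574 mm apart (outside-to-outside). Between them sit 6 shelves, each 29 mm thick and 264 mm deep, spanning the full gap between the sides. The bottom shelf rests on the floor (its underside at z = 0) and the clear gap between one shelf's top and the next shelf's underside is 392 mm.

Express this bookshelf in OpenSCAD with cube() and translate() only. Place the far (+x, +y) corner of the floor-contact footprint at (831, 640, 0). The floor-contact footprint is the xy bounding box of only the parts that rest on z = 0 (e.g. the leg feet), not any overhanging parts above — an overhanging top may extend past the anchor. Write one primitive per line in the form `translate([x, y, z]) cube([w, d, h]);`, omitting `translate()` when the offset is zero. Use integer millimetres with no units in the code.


translate([257, 376, 0]) cube([26, 264, 2189]);
translate([805, 376, 0]) cube([26, 264, 2189]);
translate([283, 376, 0]) cube([522, 264, 29]);
translate([283, 376, 421]) cube([522, 264, 29]);
translate([283, 376, 842]) cube([522, 264, 29]);
translate([283, 376, 1263]) cube([522, 264, 29]);
translate([283, 376, 1684]) cube([522, 264, 29]);
translate([283, 376, 2105]) cube([522, 264, 29]);
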